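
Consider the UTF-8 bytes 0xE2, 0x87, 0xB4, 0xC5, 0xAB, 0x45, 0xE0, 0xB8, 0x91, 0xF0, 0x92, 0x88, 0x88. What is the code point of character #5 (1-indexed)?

Offset 0: leading byte 0xE2 = 11100010 → 3-byte char #1 = E2 87 B4.
Offset 3: leading byte 0xC5 = 11000101 → 2-byte char #2 = C5 AB.
Offset 5: leading byte 0x45 = 01000101 → 1-byte char #3 = 45.
Offset 6: leading byte 0xE0 = 11100000 → 3-byte char #4 = E0 B8 91.
Offset 9: leading byte 0xF0 = 11110000 → 4-byte char #5 = F0 92 88 88.
Leading byte 0xF0 = 11110000 matches 11110xxx → 4-byte sequence.
Byte 1: 0xF0 = 11110000, payload 000 (3 bits).
Byte 2: 0x92 = 10010010 (10xxxxxx ✓), payload 010010.
Byte 3: 0x88 = 10001000 (10xxxxxx ✓), payload 001000.
Byte 4: 0x88 = 10001000 (10xxxxxx ✓), payload 001000.
Concatenate: 000010010001000001000 = 0x12208 (21 bits → U+12208).

U+12208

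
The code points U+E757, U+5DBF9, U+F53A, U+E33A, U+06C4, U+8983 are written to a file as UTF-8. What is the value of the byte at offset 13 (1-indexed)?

1-indexed offset 13 is 0-indexed offset 12.
U+E757 → 3-byte form EE 9D 97 at offsets 0–2.
U+5DBF9 → 4-byte form F1 9D AF B9 at offsets 3–6.
U+F53A → 3-byte form EF 94 BA at offsets 7–9.
U+E33A → 3-byte form EE 8C BA at offsets 10–12.
Offset 12 falls in char 4's range; it's byte 3 of EE 8C BA = 0xBA.

0xBA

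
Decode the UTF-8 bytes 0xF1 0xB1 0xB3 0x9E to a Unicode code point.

Leading byte 0xF1 = 11110001 matches 11110xxx → 4-byte sequence.
Byte 1: 0xF1 = 11110001, payload 001 (3 bits).
Byte 2: 0xB1 = 10110001 (10xxxxxx ✓), payload 110001.
Byte 3: 0xB3 = 10110011 (10xxxxxx ✓), payload 110011.
Byte 4: 0x9E = 10011110 (10xxxxxx ✓), payload 011110.
Concatenate: 001110001110011011110 = 0x71CDE (21 bits → U+71CDE).

U+71CDE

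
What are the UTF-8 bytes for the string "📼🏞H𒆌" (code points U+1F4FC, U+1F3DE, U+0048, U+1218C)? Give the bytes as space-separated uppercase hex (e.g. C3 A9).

U+1F4FC: 4-byte form → F0 9F 93 BC.
U+1F3DE: 4-byte form → F0 9F 8F 9E.
U+0048: 1-byte form → 48.
U+1218C: 4-byte form → F0 92 86 8C.
Concatenated (13 bytes): F0 9F 93 BC F0 9F 8F 9E 48 F0 92 86 8C.

F0 9F 93 BC F0 9F 8F 9E 48 F0 92 86 8C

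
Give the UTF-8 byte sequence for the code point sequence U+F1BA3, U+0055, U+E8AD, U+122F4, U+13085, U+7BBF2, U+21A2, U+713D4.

U+F1BA3: 4-byte form → F3 B1 AE A3.
U+0055: 1-byte form → 55.
U+E8AD: 3-byte form → EE A2 AD.
U+122F4: 4-byte form → F0 92 8B B4.
U+13085: 4-byte form → F0 93 82 85.
U+7BBF2: 4-byte form → F1 BB AF B2.
U+21A2: 3-byte form → E2 86 A2.
U+713D4: 4-byte form → F1 B1 8F 94.
Concatenated (27 bytes): F3 B1 AE A3 55 EE A2 AD F0 92 8B B4 F0 93 82 85 F1 BB AF B2 E2 86 A2 F1 B1 8F 94.

F3 B1 AE A3 55 EE A2 AD F0 92 8B B4 F0 93 82 85 F1 BB AF B2 E2 86 A2 F1 B1 8F 94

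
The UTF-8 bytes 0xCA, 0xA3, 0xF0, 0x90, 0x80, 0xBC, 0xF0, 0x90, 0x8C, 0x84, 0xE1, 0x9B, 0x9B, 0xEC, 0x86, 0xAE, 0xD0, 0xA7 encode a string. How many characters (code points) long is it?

6

Byte at offset 0: 0xCA = 11001010 → 2-byte char (#1). Advance 2.
Byte at offset 2: 0xF0 = 11110000 → 4-byte char (#2). Advance 4.
Byte at offset 6: 0xF0 = 11110000 → 4-byte char (#3). Advance 4.
Byte at offset 10: 0xE1 = 11100001 → 3-byte char (#4). Advance 3.
Byte at offset 13: 0xEC = 11101100 → 3-byte char (#5). Advance 3.
Byte at offset 16: 0xD0 = 11010000 → 2-byte char (#6). Advance 2.
Reached end at offset 18 after 6 code points.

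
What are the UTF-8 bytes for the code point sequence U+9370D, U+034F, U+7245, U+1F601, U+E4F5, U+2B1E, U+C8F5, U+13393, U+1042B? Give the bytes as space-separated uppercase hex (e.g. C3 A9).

U+9370D: 4-byte form → F2 93 9C 8D.
U+034F: 2-byte form → CD 8F.
U+7245: 3-byte form → E7 89 85.
U+1F601: 4-byte form → F0 9F 98 81.
U+E4F5: 3-byte form → EE 93 B5.
U+2B1E: 3-byte form → E2 AC 9E.
U+C8F5: 3-byte form → EC A3 B5.
U+13393: 4-byte form → F0 93 8E 93.
U+1042B: 4-byte form → F0 90 90 AB.
Concatenated (30 bytes): F2 93 9C 8D CD 8F E7 89 85 F0 9F 98 81 EE 93 B5 E2 AC 9E EC A3 B5 F0 93 8E 93 F0 90 90 AB.

F2 93 9C 8D CD 8F E7 89 85 F0 9F 98 81 EE 93 B5 E2 AC 9E EC A3 B5 F0 93 8E 93 F0 90 90 AB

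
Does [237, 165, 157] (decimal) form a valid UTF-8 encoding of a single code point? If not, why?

Structurally a 3-byte sequence; payload = 0xD95D.
But 0xD95D is in U+D800–U+DFFF, the surrogate range. Surrogates are not Unicode scalar values and are forbidden in UTF-8.

invalid (encodes a surrogate (U+D800–U+DFFF))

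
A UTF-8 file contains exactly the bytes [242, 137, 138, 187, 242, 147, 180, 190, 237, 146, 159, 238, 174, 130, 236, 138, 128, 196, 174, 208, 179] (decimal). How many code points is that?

7

Byte at offset 0: 0xF2 = 11110010 → 4-byte char (#1). Advance 4.
Byte at offset 4: 0xF2 = 11110010 → 4-byte char (#2). Advance 4.
Byte at offset 8: 0xED = 11101101 → 3-byte char (#3). Advance 3.
Byte at offset 11: 0xEE = 11101110 → 3-byte char (#4). Advance 3.
Byte at offset 14: 0xEC = 11101100 → 3-byte char (#5). Advance 3.
Byte at offset 17: 0xC4 = 11000100 → 2-byte char (#6). Advance 2.
Byte at offset 19: 0xD0 = 11010000 → 2-byte char (#7). Advance 2.
Reached end at offset 21 after 7 code points.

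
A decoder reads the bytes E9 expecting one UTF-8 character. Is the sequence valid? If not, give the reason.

invalid (sequence truncated)

Leading byte 0xE9 = 11101001 → 3-byte form, but only 1 byte is present.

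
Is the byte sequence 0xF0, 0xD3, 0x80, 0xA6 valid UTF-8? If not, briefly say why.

invalid (non-continuation byte where continuation expected)

Leading byte 0xF0 = 11110000 → 4-byte form.
Byte 2 is 0xD3 = 11010011, which is not 10xxxxxx — expected a continuation byte.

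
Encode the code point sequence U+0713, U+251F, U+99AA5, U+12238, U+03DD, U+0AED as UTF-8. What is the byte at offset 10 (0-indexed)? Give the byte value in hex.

0x92

U+0713 → 2-byte form DC 93 at offsets 0–1.
U+251F → 3-byte form E2 94 9F at offsets 2–4.
U+99AA5 → 4-byte form F2 99 AA A5 at offsets 5–8.
U+12238 → 4-byte form F0 92 88 B8 at offsets 9–12.
Offset 10 falls in char 4's range; it's byte 2 of F0 92 88 B8 = 0x92.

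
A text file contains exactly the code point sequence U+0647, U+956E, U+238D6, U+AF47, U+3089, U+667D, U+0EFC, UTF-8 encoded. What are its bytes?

D9 87 E9 95 AE F0 A3 A3 96 EA BD 87 E3 82 89 E6 99 BD E0 BB BC

U+0647: 2-byte form → D9 87.
U+956E: 3-byte form → E9 95 AE.
U+238D6: 4-byte form → F0 A3 A3 96.
U+AF47: 3-byte form → EA BD 87.
U+3089: 3-byte form → E3 82 89.
U+667D: 3-byte form → E6 99 BD.
U+0EFC: 3-byte form → E0 BB BC.
Concatenated (21 bytes): D9 87 E9 95 AE F0 A3 A3 96 EA BD 87 E3 82 89 E6 99 BD E0 BB BC.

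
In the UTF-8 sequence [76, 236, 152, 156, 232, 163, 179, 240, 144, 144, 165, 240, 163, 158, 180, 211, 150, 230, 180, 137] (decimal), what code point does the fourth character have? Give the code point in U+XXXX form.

Offset 0: leading byte 0x4C = 01001100 → 1-byte char #1 = 4C.
Offset 1: leading byte 0xEC = 11101100 → 3-byte char #2 = EC 98 9C.
Offset 4: leading byte 0xE8 = 11101000 → 3-byte char #3 = E8 A3 B3.
Offset 7: leading byte 0xF0 = 11110000 → 4-byte char #4 = F0 90 90 A5.
Leading byte 0xF0 = 11110000 matches 11110xxx → 4-byte sequence.
Byte 1: 0xF0 = 11110000, payload 000 (3 bits).
Byte 2: 0x90 = 10010000 (10xxxxxx ✓), payload 010000.
Byte 3: 0x90 = 10010000 (10xxxxxx ✓), payload 010000.
Byte 4: 0xA5 = 10100101 (10xxxxxx ✓), payload 100101.
Concatenate: 000010000010000100101 = 0x10425 (21 bits → U+10425).

U+10425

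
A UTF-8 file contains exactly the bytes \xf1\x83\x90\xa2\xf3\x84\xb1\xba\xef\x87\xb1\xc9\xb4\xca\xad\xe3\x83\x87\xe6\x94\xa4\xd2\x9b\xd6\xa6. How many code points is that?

9

Byte at offset 0: 0xF1 = 11110001 → 4-byte char (#1). Advance 4.
Byte at offset 4: 0xF3 = 11110011 → 4-byte char (#2). Advance 4.
Byte at offset 8: 0xEF = 11101111 → 3-byte char (#3). Advance 3.
Byte at offset 11: 0xC9 = 11001001 → 2-byte char (#4). Advance 2.
Byte at offset 13: 0xCA = 11001010 → 2-byte char (#5). Advance 2.
Byte at offset 15: 0xE3 = 11100011 → 3-byte char (#6). Advance 3.
Byte at offset 18: 0xE6 = 11100110 → 3-byte char (#7). Advance 3.
Byte at offset 21: 0xD2 = 11010010 → 2-byte char (#8). Advance 2.
Byte at offset 23: 0xD6 = 11010110 → 2-byte char (#9). Advance 2.
Reached end at offset 25 after 9 code points.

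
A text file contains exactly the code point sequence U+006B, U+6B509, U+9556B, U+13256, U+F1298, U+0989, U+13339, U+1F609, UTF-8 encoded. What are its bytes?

U+006B: 1-byte form → 6B.
U+6B509: 4-byte form → F1 AB 94 89.
U+9556B: 4-byte form → F2 95 95 AB.
U+13256: 4-byte form → F0 93 89 96.
U+F1298: 4-byte form → F3 B1 8A 98.
U+0989: 3-byte form → E0 A6 89.
U+13339: 4-byte form → F0 93 8C B9.
U+1F609: 4-byte form → F0 9F 98 89.
Concatenated (28 bytes): 6B F1 AB 94 89 F2 95 95 AB F0 93 89 96 F3 B1 8A 98 E0 A6 89 F0 93 8C B9 F0 9F 98 89.

6B F1 AB 94 89 F2 95 95 AB F0 93 89 96 F3 B1 8A 98 E0 A6 89 F0 93 8C B9 F0 9F 98 89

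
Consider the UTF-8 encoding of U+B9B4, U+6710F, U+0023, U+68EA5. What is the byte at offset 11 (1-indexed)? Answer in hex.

0xBA

1-indexed offset 11 is 0-indexed offset 10.
U+B9B4 → 3-byte form EB A6 B4 at offsets 0–2.
U+6710F → 4-byte form F1 A7 84 8F at offsets 3–6.
U+0023 → 1-byte form 23 at offsets 7–7.
U+68EA5 → 4-byte form F1 A8 BA A5 at offsets 8–11.
Offset 10 falls in char 4's range; it's byte 3 of F1 A8 BA A5 = 0xBA.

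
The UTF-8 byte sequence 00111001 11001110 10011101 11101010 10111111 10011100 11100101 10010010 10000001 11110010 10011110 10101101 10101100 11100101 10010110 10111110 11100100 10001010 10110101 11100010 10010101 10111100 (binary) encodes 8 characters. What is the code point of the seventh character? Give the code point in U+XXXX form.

U+42B5

Offset 0: leading byte 0x39 = 00111001 → 1-byte char #1 = 39.
Offset 1: leading byte 0xCE = 11001110 → 2-byte char #2 = CE 9D.
Offset 3: leading byte 0xEA = 11101010 → 3-byte char #3 = EA BF 9C.
Offset 6: leading byte 0xE5 = 11100101 → 3-byte char #4 = E5 92 81.
Offset 9: leading byte 0xF2 = 11110010 → 4-byte char #5 = F2 9E AD AC.
Offset 13: leading byte 0xE5 = 11100101 → 3-byte char #6 = E5 96 BE.
Offset 16: leading byte 0xE4 = 11100100 → 3-byte char #7 = E4 8A B5.
Leading byte 0xE4 = 11100100 matches 1110xxxx → 3-byte sequence.
Byte 1: 0xE4 = 11100100, payload 0100 (4 bits).
Byte 2: 0x8A = 10001010 (10xxxxxx ✓), payload 001010.
Byte 3: 0xB5 = 10110101 (10xxxxxx ✓), payload 110101.
Concatenate: 0100001010110101 = 0x42B5 (16 bits → U+42B5).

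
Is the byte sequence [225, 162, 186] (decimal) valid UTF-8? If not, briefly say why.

valid

Leading byte 0xE1 = 11100001 → 3-byte form.
Continuation bytes 0xA2=10100010, 0xBA=10111010 all match 10xxxxxx.
Decoded value 0x18BA is ≥ 0x800 (shortest form) and not a surrogate.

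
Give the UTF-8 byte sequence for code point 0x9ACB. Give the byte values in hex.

E9 AB 8B

U+9ACB = 0x9ACB = 39627 decimal. In range U+0800–U+FFFF → 3-byte form: 1110xxxx 10xxxxxx 10xxxxxx.
Binary (16 bits): 1001101011001011.
Split 4+6+6: 1001 | 101011 | 001011.
Byte 1: 11101001 = 0xE9.
Byte 2: 10101011 = 0xAB.
Byte 3: 10001011 = 0x8B.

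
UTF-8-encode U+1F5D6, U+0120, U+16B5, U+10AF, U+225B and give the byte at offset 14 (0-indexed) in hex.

U+1F5D6 → 4-byte form F0 9F 97 96 at offsets 0–3.
U+0120 → 2-byte form C4 A0 at offsets 4–5.
U+16B5 → 3-byte form E1 9A B5 at offsets 6–8.
U+10AF → 3-byte form E1 82 AF at offsets 9–11.
U+225B → 3-byte form E2 89 9B at offsets 12–14.
Offset 14 falls in char 5's range; it's byte 3 of E2 89 9B = 0x9B.

0x9B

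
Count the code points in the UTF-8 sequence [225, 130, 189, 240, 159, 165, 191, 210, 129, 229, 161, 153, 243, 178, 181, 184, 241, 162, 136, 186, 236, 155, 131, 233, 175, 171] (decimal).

Byte at offset 0: 0xE1 = 11100001 → 3-byte char (#1). Advance 3.
Byte at offset 3: 0xF0 = 11110000 → 4-byte char (#2). Advance 4.
Byte at offset 7: 0xD2 = 11010010 → 2-byte char (#3). Advance 2.
Byte at offset 9: 0xE5 = 11100101 → 3-byte char (#4). Advance 3.
Byte at offset 12: 0xF3 = 11110011 → 4-byte char (#5). Advance 4.
Byte at offset 16: 0xF1 = 11110001 → 4-byte char (#6). Advance 4.
Byte at offset 20: 0xEC = 11101100 → 3-byte char (#7). Advance 3.
Byte at offset 23: 0xE9 = 11101001 → 3-byte char (#8). Advance 3.
Reached end at offset 26 after 8 code points.

8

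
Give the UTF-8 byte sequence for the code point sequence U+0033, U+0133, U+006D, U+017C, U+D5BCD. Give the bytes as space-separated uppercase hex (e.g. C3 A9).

33 C4 B3 6D C5 BC F3 95 AF 8D

U+0033: 1-byte form → 33.
U+0133: 2-byte form → C4 B3.
U+006D: 1-byte form → 6D.
U+017C: 2-byte form → C5 BC.
U+D5BCD: 4-byte form → F3 95 AF 8D.
Concatenated (10 bytes): 33 C4 B3 6D C5 BC F3 95 AF 8D.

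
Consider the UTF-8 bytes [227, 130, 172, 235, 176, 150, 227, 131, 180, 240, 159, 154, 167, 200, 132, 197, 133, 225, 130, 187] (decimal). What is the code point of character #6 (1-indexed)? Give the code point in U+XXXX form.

U+0145

Offset 0: leading byte 0xE3 = 11100011 → 3-byte char #1 = E3 82 AC.
Offset 3: leading byte 0xEB = 11101011 → 3-byte char #2 = EB B0 96.
Offset 6: leading byte 0xE3 = 11100011 → 3-byte char #3 = E3 83 B4.
Offset 9: leading byte 0xF0 = 11110000 → 4-byte char #4 = F0 9F 9A A7.
Offset 13: leading byte 0xC8 = 11001000 → 2-byte char #5 = C8 84.
Offset 15: leading byte 0xC5 = 11000101 → 2-byte char #6 = C5 85.
Leading byte 0xC5 = 11000101 matches 110xxxxx → 2-byte sequence.
Byte 1: 0xC5 = 11000101, payload 00101 (5 bits).
Byte 2: 0x85 = 10000101 (10xxxxxx ✓), payload 000101.
Concatenate: 00101000101 = 0x145 (11 bits → U+0145).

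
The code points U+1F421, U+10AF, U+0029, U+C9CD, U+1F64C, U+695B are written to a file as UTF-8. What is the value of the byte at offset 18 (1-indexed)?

1-indexed offset 18 is 0-indexed offset 17.
U+1F421 → 4-byte form F0 9F 90 A1 at offsets 0–3.
U+10AF → 3-byte form E1 82 AF at offsets 4–6.
U+0029 → 1-byte form 29 at offsets 7–7.
U+C9CD → 3-byte form EC A7 8D at offsets 8–10.
U+1F64C → 4-byte form F0 9F 99 8C at offsets 11–14.
U+695B → 3-byte form E6 A5 9B at offsets 15–17.
Offset 17 falls in char 6's range; it's byte 3 of E6 A5 9B = 0x9B.

0x9B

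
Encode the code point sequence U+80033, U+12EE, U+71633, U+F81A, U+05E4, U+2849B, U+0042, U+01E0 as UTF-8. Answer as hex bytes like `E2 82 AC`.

U+80033: 4-byte form → F2 80 80 B3.
U+12EE: 3-byte form → E1 8B AE.
U+71633: 4-byte form → F1 B1 98 B3.
U+F81A: 3-byte form → EF A0 9A.
U+05E4: 2-byte form → D7 A4.
U+2849B: 4-byte form → F0 A8 92 9B.
U+0042: 1-byte form → 42.
U+01E0: 2-byte form → C7 A0.
Concatenated (23 bytes): F2 80 80 B3 E1 8B AE F1 B1 98 B3 EF A0 9A D7 A4 F0 A8 92 9B 42 C7 A0.

F2 80 80 B3 E1 8B AE F1 B1 98 B3 EF A0 9A D7 A4 F0 A8 92 9B 42 C7 A0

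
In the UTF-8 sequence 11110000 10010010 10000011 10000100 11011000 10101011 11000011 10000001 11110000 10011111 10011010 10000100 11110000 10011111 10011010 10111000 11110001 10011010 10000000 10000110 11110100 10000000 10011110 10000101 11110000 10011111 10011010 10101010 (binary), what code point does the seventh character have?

Offset 0: leading byte 0xF0 = 11110000 → 4-byte char #1 = F0 92 83 84.
Offset 4: leading byte 0xD8 = 11011000 → 2-byte char #2 = D8 AB.
Offset 6: leading byte 0xC3 = 11000011 → 2-byte char #3 = C3 81.
Offset 8: leading byte 0xF0 = 11110000 → 4-byte char #4 = F0 9F 9A 84.
Offset 12: leading byte 0xF0 = 11110000 → 4-byte char #5 = F0 9F 9A B8.
Offset 16: leading byte 0xF1 = 11110001 → 4-byte char #6 = F1 9A 80 86.
Offset 20: leading byte 0xF4 = 11110100 → 4-byte char #7 = F4 80 9E 85.
Leading byte 0xF4 = 11110100 matches 11110xxx → 4-byte sequence.
Byte 1: 0xF4 = 11110100, payload 100 (3 bits).
Byte 2: 0x80 = 10000000 (10xxxxxx ✓), payload 000000.
Byte 3: 0x9E = 10011110 (10xxxxxx ✓), payload 011110.
Byte 4: 0x85 = 10000101 (10xxxxxx ✓), payload 000101.
Concatenate: 100000000011110000101 = 0x100785 (21 bits → U+100785).

U+100785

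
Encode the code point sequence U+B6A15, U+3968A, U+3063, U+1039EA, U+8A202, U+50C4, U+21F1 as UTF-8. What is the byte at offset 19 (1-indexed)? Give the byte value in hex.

0x82

1-indexed offset 19 is 0-indexed offset 18.
U+B6A15 → 4-byte form F2 B6 A8 95 at offsets 0–3.
U+3968A → 4-byte form F0 B9 9A 8A at offsets 4–7.
U+3063 → 3-byte form E3 81 A3 at offsets 8–10.
U+1039EA → 4-byte form F4 83 A7 AA at offsets 11–14.
U+8A202 → 4-byte form F2 8A 88 82 at offsets 15–18.
Offset 18 falls in char 5's range; it's byte 4 of F2 8A 88 82 = 0x82.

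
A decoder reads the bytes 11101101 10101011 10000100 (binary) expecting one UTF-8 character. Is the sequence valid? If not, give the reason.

Structurally a 3-byte sequence; payload = 0xDAC4.
But 0xDAC4 is in U+D800–U+DFFF, the surrogate range. Surrogates are not Unicode scalar values and are forbidden in UTF-8.

invalid (encodes a surrogate (U+D800–U+DFFF))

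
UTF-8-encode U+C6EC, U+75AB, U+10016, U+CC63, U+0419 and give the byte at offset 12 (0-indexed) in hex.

U+C6EC → 3-byte form EC 9B AC at offsets 0–2.
U+75AB → 3-byte form E7 96 AB at offsets 3–5.
U+10016 → 4-byte form F0 90 80 96 at offsets 6–9.
U+CC63 → 3-byte form EC B1 A3 at offsets 10–12.
Offset 12 falls in char 4's range; it's byte 3 of EC B1 A3 = 0xA3.

0xA3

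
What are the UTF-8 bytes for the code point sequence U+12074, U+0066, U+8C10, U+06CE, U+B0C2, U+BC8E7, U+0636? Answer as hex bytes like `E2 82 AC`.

F0 92 81 B4 66 E8 B0 90 DB 8E EB 83 82 F2 BC A3 A7 D8 B6

U+12074: 4-byte form → F0 92 81 B4.
U+0066: 1-byte form → 66.
U+8C10: 3-byte form → E8 B0 90.
U+06CE: 2-byte form → DB 8E.
U+B0C2: 3-byte form → EB 83 82.
U+BC8E7: 4-byte form → F2 BC A3 A7.
U+0636: 2-byte form → D8 B6.
Concatenated (19 bytes): F0 92 81 B4 66 E8 B0 90 DB 8E EB 83 82 F2 BC A3 A7 D8 B6.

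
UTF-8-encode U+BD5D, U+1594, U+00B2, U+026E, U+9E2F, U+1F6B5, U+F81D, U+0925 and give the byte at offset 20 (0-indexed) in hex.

U+BD5D → 3-byte form EB B5 9D at offsets 0–2.
U+1594 → 3-byte form E1 96 94 at offsets 3–5.
U+00B2 → 2-byte form C2 B2 at offsets 6–7.
U+026E → 2-byte form C9 AE at offsets 8–9.
U+9E2F → 3-byte form E9 B8 AF at offsets 10–12.
U+1F6B5 → 4-byte form F0 9F 9A B5 at offsets 13–16.
U+F81D → 3-byte form EF A0 9D at offsets 17–19.
U+0925 → 3-byte form E0 A4 A5 at offsets 20–22.
Offset 20 falls in char 8's range; it's byte 1 of E0 A4 A5 = 0xE0.

0xE0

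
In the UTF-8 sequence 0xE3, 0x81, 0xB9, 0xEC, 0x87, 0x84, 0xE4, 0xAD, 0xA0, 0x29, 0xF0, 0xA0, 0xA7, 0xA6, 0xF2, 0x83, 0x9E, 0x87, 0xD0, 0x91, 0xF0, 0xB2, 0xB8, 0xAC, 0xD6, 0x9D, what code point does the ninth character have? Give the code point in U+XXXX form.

Offset 0: leading byte 0xE3 = 11100011 → 3-byte char #1 = E3 81 B9.
Offset 3: leading byte 0xEC = 11101100 → 3-byte char #2 = EC 87 84.
Offset 6: leading byte 0xE4 = 11100100 → 3-byte char #3 = E4 AD A0.
Offset 9: leading byte 0x29 = 00101001 → 1-byte char #4 = 29.
Offset 10: leading byte 0xF0 = 11110000 → 4-byte char #5 = F0 A0 A7 A6.
Offset 14: leading byte 0xF2 = 11110010 → 4-byte char #6 = F2 83 9E 87.
Offset 18: leading byte 0xD0 = 11010000 → 2-byte char #7 = D0 91.
Offset 20: leading byte 0xF0 = 11110000 → 4-byte char #8 = F0 B2 B8 AC.
Offset 24: leading byte 0xD6 = 11010110 → 2-byte char #9 = D6 9D.
Leading byte 0xD6 = 11010110 matches 110xxxxx → 2-byte sequence.
Byte 1: 0xD6 = 11010110, payload 10110 (5 bits).
Byte 2: 0x9D = 10011101 (10xxxxxx ✓), payload 011101.
Concatenate: 10110011101 = 0x59D (11 bits → U+059D).

U+059D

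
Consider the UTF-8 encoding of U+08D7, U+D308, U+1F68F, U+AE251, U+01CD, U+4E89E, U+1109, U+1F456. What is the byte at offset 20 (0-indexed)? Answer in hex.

0xE1

U+08D7 → 3-byte form E0 A3 97 at offsets 0–2.
U+D308 → 3-byte form ED 8C 88 at offsets 3–5.
U+1F68F → 4-byte form F0 9F 9A 8F at offsets 6–9.
U+AE251 → 4-byte form F2 AE 89 91 at offsets 10–13.
U+01CD → 2-byte form C7 8D at offsets 14–15.
U+4E89E → 4-byte form F1 8E A2 9E at offsets 16–19.
U+1109 → 3-byte form E1 84 89 at offsets 20–22.
Offset 20 falls in char 7's range; it's byte 1 of E1 84 89 = 0xE1.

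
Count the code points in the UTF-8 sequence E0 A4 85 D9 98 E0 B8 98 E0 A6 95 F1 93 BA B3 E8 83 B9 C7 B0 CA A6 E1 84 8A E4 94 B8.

10

Byte at offset 0: 0xE0 = 11100000 → 3-byte char (#1). Advance 3.
Byte at offset 3: 0xD9 = 11011001 → 2-byte char (#2). Advance 2.
Byte at offset 5: 0xE0 = 11100000 → 3-byte char (#3). Advance 3.
Byte at offset 8: 0xE0 = 11100000 → 3-byte char (#4). Advance 3.
Byte at offset 11: 0xF1 = 11110001 → 4-byte char (#5). Advance 4.
Byte at offset 15: 0xE8 = 11101000 → 3-byte char (#6). Advance 3.
Byte at offset 18: 0xC7 = 11000111 → 2-byte char (#7). Advance 2.
Byte at offset 20: 0xCA = 11001010 → 2-byte char (#8). Advance 2.
Byte at offset 22: 0xE1 = 11100001 → 3-byte char (#9). Advance 3.
Byte at offset 25: 0xE4 = 11100100 → 3-byte char (#10). Advance 3.
Reached end at offset 28 after 10 code points.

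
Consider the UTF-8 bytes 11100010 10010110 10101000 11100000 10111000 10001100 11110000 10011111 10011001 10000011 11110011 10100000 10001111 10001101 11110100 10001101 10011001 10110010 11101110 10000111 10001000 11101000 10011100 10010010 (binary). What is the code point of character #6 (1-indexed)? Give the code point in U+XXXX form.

U+E1C8

Offset 0: leading byte 0xE2 = 11100010 → 3-byte char #1 = E2 96 A8.
Offset 3: leading byte 0xE0 = 11100000 → 3-byte char #2 = E0 B8 8C.
Offset 6: leading byte 0xF0 = 11110000 → 4-byte char #3 = F0 9F 99 83.
Offset 10: leading byte 0xF3 = 11110011 → 4-byte char #4 = F3 A0 8F 8D.
Offset 14: leading byte 0xF4 = 11110100 → 4-byte char #5 = F4 8D 99 B2.
Offset 18: leading byte 0xEE = 11101110 → 3-byte char #6 = EE 87 88.
Leading byte 0xEE = 11101110 matches 1110xxxx → 3-byte sequence.
Byte 1: 0xEE = 11101110, payload 1110 (4 bits).
Byte 2: 0x87 = 10000111 (10xxxxxx ✓), payload 000111.
Byte 3: 0x88 = 10001000 (10xxxxxx ✓), payload 001000.
Concatenate: 1110000111001000 = 0xE1C8 (16 bits → U+E1C8).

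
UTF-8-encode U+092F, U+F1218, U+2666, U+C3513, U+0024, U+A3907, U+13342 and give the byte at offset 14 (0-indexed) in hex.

0x24

U+092F → 3-byte form E0 A4 AF at offsets 0–2.
U+F1218 → 4-byte form F3 B1 88 98 at offsets 3–6.
U+2666 → 3-byte form E2 99 A6 at offsets 7–9.
U+C3513 → 4-byte form F3 83 94 93 at offsets 10–13.
U+0024 → 1-byte form 24 at offsets 14–14.
Offset 14 falls in char 5's range; it's byte 1 of 24 = 0x24.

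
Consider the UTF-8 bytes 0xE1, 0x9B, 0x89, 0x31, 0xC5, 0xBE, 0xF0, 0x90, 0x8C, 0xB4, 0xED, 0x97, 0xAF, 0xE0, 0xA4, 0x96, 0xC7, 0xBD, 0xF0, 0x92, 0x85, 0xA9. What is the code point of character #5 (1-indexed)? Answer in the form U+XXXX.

Offset 0: leading byte 0xE1 = 11100001 → 3-byte char #1 = E1 9B 89.
Offset 3: leading byte 0x31 = 00110001 → 1-byte char #2 = 31.
Offset 4: leading byte 0xC5 = 11000101 → 2-byte char #3 = C5 BE.
Offset 6: leading byte 0xF0 = 11110000 → 4-byte char #4 = F0 90 8C B4.
Offset 10: leading byte 0xED = 11101101 → 3-byte char #5 = ED 97 AF.
Leading byte 0xED = 11101101 matches 1110xxxx → 3-byte sequence.
Byte 1: 0xED = 11101101, payload 1101 (4 bits).
Byte 2: 0x97 = 10010111 (10xxxxxx ✓), payload 010111.
Byte 3: 0xAF = 10101111 (10xxxxxx ✓), payload 101111.
Concatenate: 1101010111101111 = 0xD5EF (16 bits → U+D5EF).

U+D5EF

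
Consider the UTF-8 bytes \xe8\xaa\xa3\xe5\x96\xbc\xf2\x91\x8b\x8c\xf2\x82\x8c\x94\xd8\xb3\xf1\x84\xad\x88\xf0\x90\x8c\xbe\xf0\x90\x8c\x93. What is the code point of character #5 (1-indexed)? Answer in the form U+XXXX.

Offset 0: leading byte 0xE8 = 11101000 → 3-byte char #1 = E8 AA A3.
Offset 3: leading byte 0xE5 = 11100101 → 3-byte char #2 = E5 96 BC.
Offset 6: leading byte 0xF2 = 11110010 → 4-byte char #3 = F2 91 8B 8C.
Offset 10: leading byte 0xF2 = 11110010 → 4-byte char #4 = F2 82 8C 94.
Offset 14: leading byte 0xD8 = 11011000 → 2-byte char #5 = D8 B3.
Leading byte 0xD8 = 11011000 matches 110xxxxx → 2-byte sequence.
Byte 1: 0xD8 = 11011000, payload 11000 (5 bits).
Byte 2: 0xB3 = 10110011 (10xxxxxx ✓), payload 110011.
Concatenate: 11000110011 = 0x633 (11 bits → U+0633).

U+0633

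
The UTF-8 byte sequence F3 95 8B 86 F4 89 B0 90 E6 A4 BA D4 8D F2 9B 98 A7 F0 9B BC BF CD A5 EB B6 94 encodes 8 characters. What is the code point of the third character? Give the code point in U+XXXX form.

U+693A

Offset 0: leading byte 0xF3 = 11110011 → 4-byte char #1 = F3 95 8B 86.
Offset 4: leading byte 0xF4 = 11110100 → 4-byte char #2 = F4 89 B0 90.
Offset 8: leading byte 0xE6 = 11100110 → 3-byte char #3 = E6 A4 BA.
Leading byte 0xE6 = 11100110 matches 1110xxxx → 3-byte sequence.
Byte 1: 0xE6 = 11100110, payload 0110 (4 bits).
Byte 2: 0xA4 = 10100100 (10xxxxxx ✓), payload 100100.
Byte 3: 0xBA = 10111010 (10xxxxxx ✓), payload 111010.
Concatenate: 0110100100111010 = 0x693A (16 bits → U+693A).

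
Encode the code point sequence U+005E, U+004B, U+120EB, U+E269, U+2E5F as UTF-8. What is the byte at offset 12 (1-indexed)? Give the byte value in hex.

0x9F

1-indexed offset 12 is 0-indexed offset 11.
U+005E → 1-byte form 5E at offsets 0–0.
U+004B → 1-byte form 4B at offsets 1–1.
U+120EB → 4-byte form F0 92 83 AB at offsets 2–5.
U+E269 → 3-byte form EE 89 A9 at offsets 6–8.
U+2E5F → 3-byte form E2 B9 9F at offsets 9–11.
Offset 11 falls in char 5's range; it's byte 3 of E2 B9 9F = 0x9F.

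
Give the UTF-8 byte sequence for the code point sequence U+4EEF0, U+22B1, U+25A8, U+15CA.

F1 8E BB B0 E2 8A B1 E2 96 A8 E1 97 8A

U+4EEF0: 4-byte form → F1 8E BB B0.
U+22B1: 3-byte form → E2 8A B1.
U+25A8: 3-byte form → E2 96 A8.
U+15CA: 3-byte form → E1 97 8A.
Concatenated (13 bytes): F1 8E BB B0 E2 8A B1 E2 96 A8 E1 97 8A.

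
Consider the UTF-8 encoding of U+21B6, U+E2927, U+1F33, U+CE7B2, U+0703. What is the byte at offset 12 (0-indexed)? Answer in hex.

0x9E

U+21B6 → 3-byte form E2 86 B6 at offsets 0–2.
U+E2927 → 4-byte form F3 A2 A4 A7 at offsets 3–6.
U+1F33 → 3-byte form E1 BC B3 at offsets 7–9.
U+CE7B2 → 4-byte form F3 8E 9E B2 at offsets 10–13.
Offset 12 falls in char 4's range; it's byte 3 of F3 8E 9E B2 = 0x9E.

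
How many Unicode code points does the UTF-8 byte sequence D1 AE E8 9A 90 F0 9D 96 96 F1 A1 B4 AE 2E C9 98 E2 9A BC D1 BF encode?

Byte at offset 0: 0xD1 = 11010001 → 2-byte char (#1). Advance 2.
Byte at offset 2: 0xE8 = 11101000 → 3-byte char (#2). Advance 3.
Byte at offset 5: 0xF0 = 11110000 → 4-byte char (#3). Advance 4.
Byte at offset 9: 0xF1 = 11110001 → 4-byte char (#4). Advance 4.
Byte at offset 13: 0x2E = 00101110 → 1-byte char (#5). Advance 1.
Byte at offset 14: 0xC9 = 11001001 → 2-byte char (#6). Advance 2.
Byte at offset 16: 0xE2 = 11100010 → 3-byte char (#7). Advance 3.
Byte at offset 19: 0xD1 = 11010001 → 2-byte char (#8). Advance 2.
Reached end at offset 21 after 8 code points.

8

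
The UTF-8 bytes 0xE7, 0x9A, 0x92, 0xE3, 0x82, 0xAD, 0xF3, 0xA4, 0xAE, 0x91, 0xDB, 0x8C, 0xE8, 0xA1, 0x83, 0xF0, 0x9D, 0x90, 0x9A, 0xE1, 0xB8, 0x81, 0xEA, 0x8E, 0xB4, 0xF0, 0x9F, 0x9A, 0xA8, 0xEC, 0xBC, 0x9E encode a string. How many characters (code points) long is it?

10

Byte at offset 0: 0xE7 = 11100111 → 3-byte char (#1). Advance 3.
Byte at offset 3: 0xE3 = 11100011 → 3-byte char (#2). Advance 3.
Byte at offset 6: 0xF3 = 11110011 → 4-byte char (#3). Advance 4.
Byte at offset 10: 0xDB = 11011011 → 2-byte char (#4). Advance 2.
Byte at offset 12: 0xE8 = 11101000 → 3-byte char (#5). Advance 3.
Byte at offset 15: 0xF0 = 11110000 → 4-byte char (#6). Advance 4.
Byte at offset 19: 0xE1 = 11100001 → 3-byte char (#7). Advance 3.
Byte at offset 22: 0xEA = 11101010 → 3-byte char (#8). Advance 3.
Byte at offset 25: 0xF0 = 11110000 → 4-byte char (#9). Advance 4.
Byte at offset 29: 0xEC = 11101100 → 3-byte char (#10). Advance 3.
Reached end at offset 32 after 10 code points.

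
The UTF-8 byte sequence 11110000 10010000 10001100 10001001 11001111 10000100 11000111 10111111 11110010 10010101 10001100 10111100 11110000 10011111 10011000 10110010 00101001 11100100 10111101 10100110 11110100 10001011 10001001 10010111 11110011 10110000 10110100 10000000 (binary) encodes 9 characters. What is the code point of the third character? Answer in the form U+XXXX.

U+01FF

Offset 0: leading byte 0xF0 = 11110000 → 4-byte char #1 = F0 90 8C 89.
Offset 4: leading byte 0xCF = 11001111 → 2-byte char #2 = CF 84.
Offset 6: leading byte 0xC7 = 11000111 → 2-byte char #3 = C7 BF.
Leading byte 0xC7 = 11000111 matches 110xxxxx → 2-byte sequence.
Byte 1: 0xC7 = 11000111, payload 00111 (5 bits).
Byte 2: 0xBF = 10111111 (10xxxxxx ✓), payload 111111.
Concatenate: 00111111111 = 0x1FF (11 bits → U+01FF).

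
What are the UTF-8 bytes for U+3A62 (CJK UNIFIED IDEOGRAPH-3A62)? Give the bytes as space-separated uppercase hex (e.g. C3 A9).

U+3A62 = 0x3A62 = 14946 decimal. In range U+0800–U+FFFF → 3-byte form: 1110xxxx 10xxxxxx 10xxxxxx.
Binary (16 bits): 0011101001100010.
Split 4+6+6: 0011 | 101001 | 100010.
Byte 1: 11100011 = 0xE3.
Byte 2: 10101001 = 0xA9.
Byte 3: 10100010 = 0xA2.

E3 A9 A2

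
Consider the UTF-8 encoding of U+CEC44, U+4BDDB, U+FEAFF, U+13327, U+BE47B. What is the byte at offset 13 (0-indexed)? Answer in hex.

U+CEC44 → 4-byte form F3 8E B1 84 at offsets 0–3.
U+4BDDB → 4-byte form F1 8B B7 9B at offsets 4–7.
U+FEAFF → 4-byte form F3 BE AB BF at offsets 8–11.
U+13327 → 4-byte form F0 93 8C A7 at offsets 12–15.
Offset 13 falls in char 4's range; it's byte 2 of F0 93 8C A7 = 0x93.

0x93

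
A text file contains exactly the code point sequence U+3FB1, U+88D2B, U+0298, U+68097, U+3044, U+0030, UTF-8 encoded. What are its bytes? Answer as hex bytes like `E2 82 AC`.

U+3FB1: 3-byte form → E3 BE B1.
U+88D2B: 4-byte form → F2 88 B4 AB.
U+0298: 2-byte form → CA 98.
U+68097: 4-byte form → F1 A8 82 97.
U+3044: 3-byte form → E3 81 84.
U+0030: 1-byte form → 30.
Concatenated (17 bytes): E3 BE B1 F2 88 B4 AB CA 98 F1 A8 82 97 E3 81 84 30.

E3 BE B1 F2 88 B4 AB CA 98 F1 A8 82 97 E3 81 84 30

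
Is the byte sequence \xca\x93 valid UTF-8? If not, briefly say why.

valid

Leading byte 0xCA = 11001010 → 2-byte form.
Continuation bytes 0x93=10010011 all match 10xxxxxx.
Decoded value 0x293 is ≥ 0x80 (shortest form) and not a surrogate.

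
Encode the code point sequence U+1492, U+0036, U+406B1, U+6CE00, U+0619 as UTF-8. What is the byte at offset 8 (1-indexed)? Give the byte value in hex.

1-indexed offset 8 is 0-indexed offset 7.
U+1492 → 3-byte form E1 92 92 at offsets 0–2.
U+0036 → 1-byte form 36 at offsets 3–3.
U+406B1 → 4-byte form F1 80 9A B1 at offsets 4–7.
Offset 7 falls in char 3's range; it's byte 4 of F1 80 9A B1 = 0xB1.

0xB1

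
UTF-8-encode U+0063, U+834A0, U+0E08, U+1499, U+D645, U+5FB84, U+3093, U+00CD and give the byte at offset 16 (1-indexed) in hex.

0x9F

1-indexed offset 16 is 0-indexed offset 15.
U+0063 → 1-byte form 63 at offsets 0–0.
U+834A0 → 4-byte form F2 83 92 A0 at offsets 1–4.
U+0E08 → 3-byte form E0 B8 88 at offsets 5–7.
U+1499 → 3-byte form E1 92 99 at offsets 8–10.
U+D645 → 3-byte form ED 99 85 at offsets 11–13.
U+5FB84 → 4-byte form F1 9F AE 84 at offsets 14–17.
Offset 15 falls in char 6's range; it's byte 2 of F1 9F AE 84 = 0x9F.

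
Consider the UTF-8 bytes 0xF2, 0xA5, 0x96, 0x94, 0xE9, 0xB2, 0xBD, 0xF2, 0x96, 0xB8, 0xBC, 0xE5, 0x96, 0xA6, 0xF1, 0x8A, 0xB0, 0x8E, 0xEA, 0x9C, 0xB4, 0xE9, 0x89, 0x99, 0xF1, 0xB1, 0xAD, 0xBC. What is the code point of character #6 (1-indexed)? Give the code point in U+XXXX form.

Offset 0: leading byte 0xF2 = 11110010 → 4-byte char #1 = F2 A5 96 94.
Offset 4: leading byte 0xE9 = 11101001 → 3-byte char #2 = E9 B2 BD.
Offset 7: leading byte 0xF2 = 11110010 → 4-byte char #3 = F2 96 B8 BC.
Offset 11: leading byte 0xE5 = 11100101 → 3-byte char #4 = E5 96 A6.
Offset 14: leading byte 0xF1 = 11110001 → 4-byte char #5 = F1 8A B0 8E.
Offset 18: leading byte 0xEA = 11101010 → 3-byte char #6 = EA 9C B4.
Leading byte 0xEA = 11101010 matches 1110xxxx → 3-byte sequence.
Byte 1: 0xEA = 11101010, payload 1010 (4 bits).
Byte 2: 0x9C = 10011100 (10xxxxxx ✓), payload 011100.
Byte 3: 0xB4 = 10110100 (10xxxxxx ✓), payload 110100.
Concatenate: 1010011100110100 = 0xA734 (16 bits → U+A734).

U+A734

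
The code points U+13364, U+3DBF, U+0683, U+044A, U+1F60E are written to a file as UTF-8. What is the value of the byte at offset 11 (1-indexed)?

1-indexed offset 11 is 0-indexed offset 10.
U+13364 → 4-byte form F0 93 8D A4 at offsets 0–3.
U+3DBF → 3-byte form E3 B6 BF at offsets 4–6.
U+0683 → 2-byte form DA 83 at offsets 7–8.
U+044A → 2-byte form D1 8A at offsets 9–10.
Offset 10 falls in char 4's range; it's byte 2 of D1 8A = 0x8A.

0x8A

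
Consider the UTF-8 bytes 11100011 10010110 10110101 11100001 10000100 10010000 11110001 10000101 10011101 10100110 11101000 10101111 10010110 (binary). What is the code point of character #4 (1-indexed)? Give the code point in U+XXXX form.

U+8BD6

Offset 0: leading byte 0xE3 = 11100011 → 3-byte char #1 = E3 96 B5.
Offset 3: leading byte 0xE1 = 11100001 → 3-byte char #2 = E1 84 90.
Offset 6: leading byte 0xF1 = 11110001 → 4-byte char #3 = F1 85 9D A6.
Offset 10: leading byte 0xE8 = 11101000 → 3-byte char #4 = E8 AF 96.
Leading byte 0xE8 = 11101000 matches 1110xxxx → 3-byte sequence.
Byte 1: 0xE8 = 11101000, payload 1000 (4 bits).
Byte 2: 0xAF = 10101111 (10xxxxxx ✓), payload 101111.
Byte 3: 0x96 = 10010110 (10xxxxxx ✓), payload 010110.
Concatenate: 1000101111010110 = 0x8BD6 (16 bits → U+8BD6).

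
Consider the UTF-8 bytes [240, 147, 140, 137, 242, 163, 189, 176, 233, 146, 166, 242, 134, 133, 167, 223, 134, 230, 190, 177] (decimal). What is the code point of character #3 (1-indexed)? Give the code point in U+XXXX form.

Offset 0: leading byte 0xF0 = 11110000 → 4-byte char #1 = F0 93 8C 89.
Offset 4: leading byte 0xF2 = 11110010 → 4-byte char #2 = F2 A3 BD B0.
Offset 8: leading byte 0xE9 = 11101001 → 3-byte char #3 = E9 92 A6.
Leading byte 0xE9 = 11101001 matches 1110xxxx → 3-byte sequence.
Byte 1: 0xE9 = 11101001, payload 1001 (4 bits).
Byte 2: 0x92 = 10010010 (10xxxxxx ✓), payload 010010.
Byte 3: 0xA6 = 10100110 (10xxxxxx ✓), payload 100110.
Concatenate: 1001010010100110 = 0x94A6 (16 bits → U+94A6).

U+94A6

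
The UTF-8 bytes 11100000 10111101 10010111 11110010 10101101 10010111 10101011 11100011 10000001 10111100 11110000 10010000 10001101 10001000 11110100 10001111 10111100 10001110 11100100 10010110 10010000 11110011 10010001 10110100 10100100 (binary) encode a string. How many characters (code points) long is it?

7

Byte at offset 0: 0xE0 = 11100000 → 3-byte char (#1). Advance 3.
Byte at offset 3: 0xF2 = 11110010 → 4-byte char (#2). Advance 4.
Byte at offset 7: 0xE3 = 11100011 → 3-byte char (#3). Advance 3.
Byte at offset 10: 0xF0 = 11110000 → 4-byte char (#4). Advance 4.
Byte at offset 14: 0xF4 = 11110100 → 4-byte char (#5). Advance 4.
Byte at offset 18: 0xE4 = 11100100 → 3-byte char (#6). Advance 3.
Byte at offset 21: 0xF3 = 11110011 → 4-byte char (#7). Advance 4.
Reached end at offset 25 after 7 code points.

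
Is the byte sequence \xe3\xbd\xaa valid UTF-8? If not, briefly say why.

valid

Leading byte 0xE3 = 11100011 → 3-byte form.
Continuation bytes 0xBD=10111101, 0xAA=10101010 all match 10xxxxxx.
Decoded value 0x3F6A is ≥ 0x800 (shortest form) and not a surrogate.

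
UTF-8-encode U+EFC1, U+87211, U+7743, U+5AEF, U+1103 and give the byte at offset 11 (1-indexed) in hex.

1-indexed offset 11 is 0-indexed offset 10.
U+EFC1 → 3-byte form EE BF 81 at offsets 0–2.
U+87211 → 4-byte form F2 87 88 91 at offsets 3–6.
U+7743 → 3-byte form E7 9D 83 at offsets 7–9.
U+5AEF → 3-byte form E5 AB AF at offsets 10–12.
Offset 10 falls in char 4's range; it's byte 1 of E5 AB AF = 0xE5.

0xE5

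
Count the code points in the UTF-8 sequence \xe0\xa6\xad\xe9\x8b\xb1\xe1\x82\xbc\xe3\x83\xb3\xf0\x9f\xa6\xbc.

5

Byte at offset 0: 0xE0 = 11100000 → 3-byte char (#1). Advance 3.
Byte at offset 3: 0xE9 = 11101001 → 3-byte char (#2). Advance 3.
Byte at offset 6: 0xE1 = 11100001 → 3-byte char (#3). Advance 3.
Byte at offset 9: 0xE3 = 11100011 → 3-byte char (#4). Advance 3.
Byte at offset 12: 0xF0 = 11110000 → 4-byte char (#5). Advance 4.
Reached end at offset 16 after 5 code points.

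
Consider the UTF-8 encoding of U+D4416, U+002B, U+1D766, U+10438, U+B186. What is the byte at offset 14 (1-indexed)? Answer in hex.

0xEB

1-indexed offset 14 is 0-indexed offset 13.
U+D4416 → 4-byte form F3 94 90 96 at offsets 0–3.
U+002B → 1-byte form 2B at offsets 4–4.
U+1D766 → 4-byte form F0 9D 9D A6 at offsets 5–8.
U+10438 → 4-byte form F0 90 90 B8 at offsets 9–12.
U+B186 → 3-byte form EB 86 86 at offsets 13–15.
Offset 13 falls in char 5's range; it's byte 1 of EB 86 86 = 0xEB.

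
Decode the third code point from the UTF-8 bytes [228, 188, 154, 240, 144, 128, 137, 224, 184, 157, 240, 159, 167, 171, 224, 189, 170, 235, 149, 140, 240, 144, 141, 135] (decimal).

Offset 0: leading byte 0xE4 = 11100100 → 3-byte char #1 = E4 BC 9A.
Offset 3: leading byte 0xF0 = 11110000 → 4-byte char #2 = F0 90 80 89.
Offset 7: leading byte 0xE0 = 11100000 → 3-byte char #3 = E0 B8 9D.
Leading byte 0xE0 = 11100000 matches 1110xxxx → 3-byte sequence.
Byte 1: 0xE0 = 11100000, payload 0000 (4 bits).
Byte 2: 0xB8 = 10111000 (10xxxxxx ✓), payload 111000.
Byte 3: 0x9D = 10011101 (10xxxxxx ✓), payload 011101.
Concatenate: 0000111000011101 = 0xE1D (16 bits → U+0E1D).

U+0E1D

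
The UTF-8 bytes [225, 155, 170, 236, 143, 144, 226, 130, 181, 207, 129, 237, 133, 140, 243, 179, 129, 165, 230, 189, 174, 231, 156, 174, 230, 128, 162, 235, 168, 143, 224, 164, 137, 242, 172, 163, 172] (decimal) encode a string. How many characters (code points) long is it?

12

Byte at offset 0: 0xE1 = 11100001 → 3-byte char (#1). Advance 3.
Byte at offset 3: 0xEC = 11101100 → 3-byte char (#2). Advance 3.
Byte at offset 6: 0xE2 = 11100010 → 3-byte char (#3). Advance 3.
Byte at offset 9: 0xCF = 11001111 → 2-byte char (#4). Advance 2.
Byte at offset 11: 0xED = 11101101 → 3-byte char (#5). Advance 3.
Byte at offset 14: 0xF3 = 11110011 → 4-byte char (#6). Advance 4.
Byte at offset 18: 0xE6 = 11100110 → 3-byte char (#7). Advance 3.
Byte at offset 21: 0xE7 = 11100111 → 3-byte char (#8). Advance 3.
Byte at offset 24: 0xE6 = 11100110 → 3-byte char (#9). Advance 3.
Byte at offset 27: 0xEB = 11101011 → 3-byte char (#10). Advance 3.
Byte at offset 30: 0xE0 = 11100000 → 3-byte char (#11). Advance 3.
Byte at offset 33: 0xF2 = 11110010 → 4-byte char (#12). Advance 4.
Reached end at offset 37 after 12 code points.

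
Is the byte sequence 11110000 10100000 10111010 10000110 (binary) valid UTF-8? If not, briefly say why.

valid

Leading byte 0xF0 = 11110000 → 4-byte form.
Continuation bytes 0xA0=10100000, 0xBA=10111010, 0x86=10000110 all match 10xxxxxx.
Decoded value 0x20E86 is ≥ 0x10000 (shortest form) and not a surrogate.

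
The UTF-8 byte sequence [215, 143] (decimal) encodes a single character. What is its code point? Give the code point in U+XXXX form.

U+05CF

Leading byte 0xD7 = 11010111 matches 110xxxxx → 2-byte sequence.
Byte 1: 0xD7 = 11010111, payload 10111 (5 bits).
Byte 2: 0x8F = 10001111 (10xxxxxx ✓), payload 001111.
Concatenate: 10111001111 = 0x5CF (11 bits → U+05CF).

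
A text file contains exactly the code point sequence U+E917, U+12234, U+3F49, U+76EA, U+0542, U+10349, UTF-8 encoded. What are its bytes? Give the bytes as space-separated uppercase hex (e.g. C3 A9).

U+E917: 3-byte form → EE A4 97.
U+12234: 4-byte form → F0 92 88 B4.
U+3F49: 3-byte form → E3 BD 89.
U+76EA: 3-byte form → E7 9B AA.
U+0542: 2-byte form → D5 82.
U+10349: 4-byte form → F0 90 8D 89.
Concatenated (19 bytes): EE A4 97 F0 92 88 B4 E3 BD 89 E7 9B AA D5 82 F0 90 8D 89.

EE A4 97 F0 92 88 B4 E3 BD 89 E7 9B AA D5 82 F0 90 8D 89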